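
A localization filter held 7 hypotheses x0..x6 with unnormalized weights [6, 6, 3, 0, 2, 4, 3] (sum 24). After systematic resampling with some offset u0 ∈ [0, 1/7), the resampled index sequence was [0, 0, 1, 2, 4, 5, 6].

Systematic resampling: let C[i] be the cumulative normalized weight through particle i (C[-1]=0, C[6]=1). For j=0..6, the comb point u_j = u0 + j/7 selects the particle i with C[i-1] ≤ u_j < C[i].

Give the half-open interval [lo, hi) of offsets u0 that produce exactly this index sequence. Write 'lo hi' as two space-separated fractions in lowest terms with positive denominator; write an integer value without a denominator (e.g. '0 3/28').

1/14 3/28

C = [1/4, 1/2, 5/8, 5/8, 17/24, 7/8, 1]
j=0 picked index 0: u0 ∈ [0, 1/4)
j=1 picked index 0: u0 ∈ [-1/7, 3/28)
j=2 picked index 1: u0 ∈ [-1/28, 3/14)
j=3 picked index 2: u0 ∈ [1/14, 11/56)
j=4 picked index 4: u0 ∈ [3/56, 23/168)
j=5 picked index 5: u0 ∈ [-1/168, 9/56)
j=6 picked index 6: u0 ∈ [1/56, 1/7)
intersection: [1/14, 3/28)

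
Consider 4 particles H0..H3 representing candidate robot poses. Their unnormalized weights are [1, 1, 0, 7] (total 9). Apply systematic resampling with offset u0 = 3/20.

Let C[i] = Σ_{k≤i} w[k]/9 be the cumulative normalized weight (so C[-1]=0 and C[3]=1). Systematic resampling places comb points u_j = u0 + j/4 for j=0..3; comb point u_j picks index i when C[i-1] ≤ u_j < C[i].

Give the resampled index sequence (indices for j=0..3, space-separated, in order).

1 3 3 3

C = [1/9, 2/9, 2/9, 1]
j=0: u_0=3/20 ∈ [1/9, 2/9) → index 1
j=1: u_1=2/5 ∈ [2/9, 1) → index 3
j=2: u_2=13/20 ∈ [2/9, 1) → index 3
j=3: u_3=9/10 ∈ [2/9, 1) → index 3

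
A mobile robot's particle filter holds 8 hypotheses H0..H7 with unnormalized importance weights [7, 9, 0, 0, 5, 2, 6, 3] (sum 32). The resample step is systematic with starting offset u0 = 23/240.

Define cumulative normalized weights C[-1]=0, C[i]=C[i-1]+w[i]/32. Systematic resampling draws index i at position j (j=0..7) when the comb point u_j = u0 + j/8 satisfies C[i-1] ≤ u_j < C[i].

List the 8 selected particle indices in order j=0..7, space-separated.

0 1 1 1 4 6 6 7

C = [7/32, 1/2, 1/2, 1/2, 21/32, 23/32, 29/32, 1]
j=0: u_0=23/240 ∈ [0, 7/32) → index 0
j=1: u_1=53/240 ∈ [7/32, 1/2) → index 1
j=2: u_2=83/240 ∈ [7/32, 1/2) → index 1
j=3: u_3=113/240 ∈ [7/32, 1/2) → index 1
j=4: u_4=143/240 ∈ [1/2, 21/32) → index 4
j=5: u_5=173/240 ∈ [23/32, 29/32) → index 6
j=6: u_6=203/240 ∈ [23/32, 29/32) → index 6
j=7: u_7=233/240 ∈ [29/32, 1) → index 7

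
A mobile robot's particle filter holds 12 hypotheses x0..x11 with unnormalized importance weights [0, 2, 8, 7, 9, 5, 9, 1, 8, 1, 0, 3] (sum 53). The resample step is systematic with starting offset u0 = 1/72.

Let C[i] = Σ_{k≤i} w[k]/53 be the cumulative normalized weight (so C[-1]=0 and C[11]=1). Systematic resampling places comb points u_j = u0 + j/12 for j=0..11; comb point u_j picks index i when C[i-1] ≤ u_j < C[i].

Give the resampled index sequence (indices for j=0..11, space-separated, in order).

1 2 2 3 4 4 5 6 6 7 8 9

C = [0, 2/53, 10/53, 17/53, 26/53, 31/53, 40/53, 41/53, 49/53, 50/53, 50/53, 1]
j=0: u_0=1/72 ∈ [0, 2/53) → index 1
j=1: u_1=7/72 ∈ [2/53, 10/53) → index 2
j=2: u_2=13/72 ∈ [2/53, 10/53) → index 2
j=3: u_3=19/72 ∈ [10/53, 17/53) → index 3
j=4: u_4=25/72 ∈ [17/53, 26/53) → index 4
j=5: u_5=31/72 ∈ [17/53, 26/53) → index 4
j=6: u_6=37/72 ∈ [26/53, 31/53) → index 5
j=7: u_7=43/72 ∈ [31/53, 40/53) → index 6
j=8: u_8=49/72 ∈ [31/53, 40/53) → index 6
j=9: u_9=55/72 ∈ [40/53, 41/53) → index 7
j=10: u_10=61/72 ∈ [41/53, 49/53) → index 8
j=11: u_11=67/72 ∈ [49/53, 50/53) → index 9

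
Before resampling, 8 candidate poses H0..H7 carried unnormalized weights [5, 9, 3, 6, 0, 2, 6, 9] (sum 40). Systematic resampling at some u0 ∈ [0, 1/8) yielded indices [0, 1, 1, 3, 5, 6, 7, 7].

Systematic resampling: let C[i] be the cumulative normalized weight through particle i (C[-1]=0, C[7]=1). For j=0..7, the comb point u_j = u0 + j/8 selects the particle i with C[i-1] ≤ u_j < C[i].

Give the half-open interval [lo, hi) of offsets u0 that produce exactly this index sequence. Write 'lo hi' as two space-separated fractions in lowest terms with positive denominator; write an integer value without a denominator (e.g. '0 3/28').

3/40 1/10

C = [1/8, 7/20, 17/40, 23/40, 23/40, 5/8, 31/40, 1]
j=0 picked index 0: u0 ∈ [0, 1/8)
j=1 picked index 1: u0 ∈ [0, 9/40)
j=2 picked index 1: u0 ∈ [-1/8, 1/10)
j=3 picked index 3: u0 ∈ [1/20, 1/5)
j=4 picked index 5: u0 ∈ [3/40, 1/8)
j=5 picked index 6: u0 ∈ [0, 3/20)
j=6 picked index 7: u0 ∈ [1/40, 1/4)
j=7 picked index 7: u0 ∈ [-1/10, 1/8)
intersection: [3/40, 1/10)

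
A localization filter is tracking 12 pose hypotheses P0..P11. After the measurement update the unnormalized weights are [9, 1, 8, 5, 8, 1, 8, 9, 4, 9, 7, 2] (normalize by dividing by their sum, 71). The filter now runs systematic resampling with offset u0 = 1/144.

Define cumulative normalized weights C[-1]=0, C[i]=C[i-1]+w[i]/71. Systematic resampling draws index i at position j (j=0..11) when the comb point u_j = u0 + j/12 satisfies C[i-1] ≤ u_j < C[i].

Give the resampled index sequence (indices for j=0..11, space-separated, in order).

0 0 2 3 4 4 6 7 7 9 9 10

C = [9/71, 10/71, 18/71, 23/71, 31/71, 32/71, 40/71, 49/71, 53/71, 62/71, 69/71, 1]
j=0: u_0=1/144 ∈ [0, 9/71) → index 0
j=1: u_1=13/144 ∈ [0, 9/71) → index 0
j=2: u_2=25/144 ∈ [10/71, 18/71) → index 2
j=3: u_3=37/144 ∈ [18/71, 23/71) → index 3
j=4: u_4=49/144 ∈ [23/71, 31/71) → index 4
j=5: u_5=61/144 ∈ [23/71, 31/71) → index 4
j=6: u_6=73/144 ∈ [32/71, 40/71) → index 6
j=7: u_7=85/144 ∈ [40/71, 49/71) → index 7
j=8: u_8=97/144 ∈ [40/71, 49/71) → index 7
j=9: u_9=109/144 ∈ [53/71, 62/71) → index 9
j=10: u_10=121/144 ∈ [53/71, 62/71) → index 9
j=11: u_11=133/144 ∈ [62/71, 69/71) → index 10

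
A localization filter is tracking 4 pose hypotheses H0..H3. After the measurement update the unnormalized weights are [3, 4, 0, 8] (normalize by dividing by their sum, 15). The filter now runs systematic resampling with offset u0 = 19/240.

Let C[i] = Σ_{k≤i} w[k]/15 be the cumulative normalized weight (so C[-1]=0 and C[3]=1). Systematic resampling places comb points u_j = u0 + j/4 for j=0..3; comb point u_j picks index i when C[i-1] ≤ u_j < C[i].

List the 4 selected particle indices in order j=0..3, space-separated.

0 1 3 3

C = [1/5, 7/15, 7/15, 1]
j=0: u_0=19/240 ∈ [0, 1/5) → index 0
j=1: u_1=79/240 ∈ [1/5, 7/15) → index 1
j=2: u_2=139/240 ∈ [7/15, 1) → index 3
j=3: u_3=199/240 ∈ [7/15, 1) → index 3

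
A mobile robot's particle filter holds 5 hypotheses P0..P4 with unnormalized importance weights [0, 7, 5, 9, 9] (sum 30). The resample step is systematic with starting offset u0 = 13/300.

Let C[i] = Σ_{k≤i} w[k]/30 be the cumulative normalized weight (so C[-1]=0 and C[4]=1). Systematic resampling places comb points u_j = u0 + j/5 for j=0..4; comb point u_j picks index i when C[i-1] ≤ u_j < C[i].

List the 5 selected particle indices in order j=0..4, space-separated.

C = [0, 7/30, 2/5, 7/10, 1]
j=0: u_0=13/300 ∈ [0, 7/30) → index 1
j=1: u_1=73/300 ∈ [7/30, 2/5) → index 2
j=2: u_2=133/300 ∈ [2/5, 7/10) → index 3
j=3: u_3=193/300 ∈ [2/5, 7/10) → index 3
j=4: u_4=253/300 ∈ [7/10, 1) → index 4

1 2 3 3 4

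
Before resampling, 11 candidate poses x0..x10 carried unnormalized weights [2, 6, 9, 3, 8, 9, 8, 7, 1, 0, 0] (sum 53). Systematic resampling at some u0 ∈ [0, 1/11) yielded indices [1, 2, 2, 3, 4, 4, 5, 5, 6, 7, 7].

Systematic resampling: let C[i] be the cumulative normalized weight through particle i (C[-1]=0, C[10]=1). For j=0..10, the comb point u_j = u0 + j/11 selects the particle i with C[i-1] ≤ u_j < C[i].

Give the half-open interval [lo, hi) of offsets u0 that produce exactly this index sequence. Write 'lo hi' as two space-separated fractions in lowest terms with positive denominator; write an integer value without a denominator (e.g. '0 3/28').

35/583 36/583

C = [2/53, 8/53, 17/53, 20/53, 28/53, 37/53, 45/53, 52/53, 1, 1, 1]
j=0 picked index 1: u0 ∈ [2/53, 8/53)
j=1 picked index 2: u0 ∈ [35/583, 134/583)
j=2 picked index 2: u0 ∈ [-18/583, 81/583)
j=3 picked index 3: u0 ∈ [28/583, 61/583)
j=4 picked index 4: u0 ∈ [8/583, 96/583)
j=5 picked index 4: u0 ∈ [-45/583, 43/583)
j=6 picked index 5: u0 ∈ [-10/583, 89/583)
j=7 picked index 5: u0 ∈ [-63/583, 36/583)
j=8 picked index 6: u0 ∈ [-17/583, 71/583)
j=9 picked index 7: u0 ∈ [18/583, 95/583)
j=10 picked index 7: u0 ∈ [-35/583, 42/583)
intersection: [35/583, 36/583)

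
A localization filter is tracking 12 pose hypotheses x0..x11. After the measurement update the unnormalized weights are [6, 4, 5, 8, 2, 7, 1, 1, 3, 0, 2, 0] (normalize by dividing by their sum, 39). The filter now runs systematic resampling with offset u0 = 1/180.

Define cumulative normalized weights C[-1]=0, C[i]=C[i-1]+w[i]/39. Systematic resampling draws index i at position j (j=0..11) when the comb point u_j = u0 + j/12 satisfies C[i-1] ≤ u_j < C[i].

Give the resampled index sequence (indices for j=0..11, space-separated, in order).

C = [2/13, 10/39, 5/13, 23/39, 25/39, 32/39, 11/13, 34/39, 37/39, 37/39, 1, 1]
j=0: u_0=1/180 ∈ [0, 2/13) → index 0
j=1: u_1=4/45 ∈ [0, 2/13) → index 0
j=2: u_2=31/180 ∈ [2/13, 10/39) → index 1
j=3: u_3=23/90 ∈ [2/13, 10/39) → index 1
j=4: u_4=61/180 ∈ [10/39, 5/13) → index 2
j=5: u_5=19/45 ∈ [5/13, 23/39) → index 3
j=6: u_6=91/180 ∈ [5/13, 23/39) → index 3
j=7: u_7=53/90 ∈ [5/13, 23/39) → index 3
j=8: u_8=121/180 ∈ [25/39, 32/39) → index 5
j=9: u_9=34/45 ∈ [25/39, 32/39) → index 5
j=10: u_10=151/180 ∈ [32/39, 11/13) → index 6
j=11: u_11=83/90 ∈ [34/39, 37/39) → index 8

0 0 1 1 2 3 3 3 5 5 6 8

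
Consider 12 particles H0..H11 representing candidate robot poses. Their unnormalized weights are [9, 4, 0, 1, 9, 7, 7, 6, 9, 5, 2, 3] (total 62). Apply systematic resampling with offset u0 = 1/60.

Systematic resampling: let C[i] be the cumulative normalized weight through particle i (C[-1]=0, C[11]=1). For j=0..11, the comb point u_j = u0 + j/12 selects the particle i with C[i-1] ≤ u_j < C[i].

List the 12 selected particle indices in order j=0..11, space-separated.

0 0 1 4 4 5 6 7 7 8 9 10

C = [9/62, 13/62, 13/62, 7/31, 23/62, 15/31, 37/62, 43/62, 26/31, 57/62, 59/62, 1]
j=0: u_0=1/60 ∈ [0, 9/62) → index 0
j=1: u_1=1/10 ∈ [0, 9/62) → index 0
j=2: u_2=11/60 ∈ [9/62, 13/62) → index 1
j=3: u_3=4/15 ∈ [7/31, 23/62) → index 4
j=4: u_4=7/20 ∈ [7/31, 23/62) → index 4
j=5: u_5=13/30 ∈ [23/62, 15/31) → index 5
j=6: u_6=31/60 ∈ [15/31, 37/62) → index 6
j=7: u_7=3/5 ∈ [37/62, 43/62) → index 7
j=8: u_8=41/60 ∈ [37/62, 43/62) → index 7
j=9: u_9=23/30 ∈ [43/62, 26/31) → index 8
j=10: u_10=17/20 ∈ [26/31, 57/62) → index 9
j=11: u_11=14/15 ∈ [57/62, 59/62) → index 10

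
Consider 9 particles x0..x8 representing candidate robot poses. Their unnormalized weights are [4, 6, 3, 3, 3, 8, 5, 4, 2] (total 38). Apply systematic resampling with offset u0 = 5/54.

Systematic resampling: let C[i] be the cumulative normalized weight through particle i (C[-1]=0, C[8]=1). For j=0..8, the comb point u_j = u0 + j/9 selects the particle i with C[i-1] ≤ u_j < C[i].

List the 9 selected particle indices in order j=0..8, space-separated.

C = [2/19, 5/19, 13/38, 8/19, 1/2, 27/38, 16/19, 18/19, 1]
j=0: u_0=5/54 ∈ [0, 2/19) → index 0
j=1: u_1=11/54 ∈ [2/19, 5/19) → index 1
j=2: u_2=17/54 ∈ [5/19, 13/38) → index 2
j=3: u_3=23/54 ∈ [8/19, 1/2) → index 4
j=4: u_4=29/54 ∈ [1/2, 27/38) → index 5
j=5: u_5=35/54 ∈ [1/2, 27/38) → index 5
j=6: u_6=41/54 ∈ [27/38, 16/19) → index 6
j=7: u_7=47/54 ∈ [16/19, 18/19) → index 7
j=8: u_8=53/54 ∈ [18/19, 1) → index 8

0 1 2 4 5 5 6 7 8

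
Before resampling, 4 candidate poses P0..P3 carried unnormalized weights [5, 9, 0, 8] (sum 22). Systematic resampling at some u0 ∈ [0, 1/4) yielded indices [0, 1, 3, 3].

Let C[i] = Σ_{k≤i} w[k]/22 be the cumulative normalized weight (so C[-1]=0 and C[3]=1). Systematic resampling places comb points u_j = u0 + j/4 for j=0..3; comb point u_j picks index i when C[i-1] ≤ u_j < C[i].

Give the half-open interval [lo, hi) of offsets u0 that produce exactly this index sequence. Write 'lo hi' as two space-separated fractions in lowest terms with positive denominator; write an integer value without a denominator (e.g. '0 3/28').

C = [5/22, 7/11, 7/11, 1]
j=0 picked index 0: u0 ∈ [0, 5/22)
j=1 picked index 1: u0 ∈ [-1/44, 17/44)
j=2 picked index 3: u0 ∈ [3/22, 1/2)
j=3 picked index 3: u0 ∈ [-5/44, 1/4)
intersection: [3/22, 5/22)

3/22 5/22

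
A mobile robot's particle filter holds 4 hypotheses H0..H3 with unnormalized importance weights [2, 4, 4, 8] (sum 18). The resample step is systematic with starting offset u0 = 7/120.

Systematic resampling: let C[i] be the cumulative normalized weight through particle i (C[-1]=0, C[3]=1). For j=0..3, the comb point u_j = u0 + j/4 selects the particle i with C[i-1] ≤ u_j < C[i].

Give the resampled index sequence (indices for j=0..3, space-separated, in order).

0 1 3 3

C = [1/9, 1/3, 5/9, 1]
j=0: u_0=7/120 ∈ [0, 1/9) → index 0
j=1: u_1=37/120 ∈ [1/9, 1/3) → index 1
j=2: u_2=67/120 ∈ [5/9, 1) → index 3
j=3: u_3=97/120 ∈ [5/9, 1) → index 3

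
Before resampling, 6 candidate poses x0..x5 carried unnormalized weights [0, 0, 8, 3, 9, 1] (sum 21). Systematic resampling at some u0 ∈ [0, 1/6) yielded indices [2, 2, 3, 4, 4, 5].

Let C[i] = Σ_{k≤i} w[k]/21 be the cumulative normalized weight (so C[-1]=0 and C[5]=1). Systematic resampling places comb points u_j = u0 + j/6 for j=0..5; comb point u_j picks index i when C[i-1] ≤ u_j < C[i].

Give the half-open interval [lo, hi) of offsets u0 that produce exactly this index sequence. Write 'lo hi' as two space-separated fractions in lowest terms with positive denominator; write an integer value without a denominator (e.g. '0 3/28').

5/42 1/6

C = [0, 0, 8/21, 11/21, 20/21, 1]
j=0 picked index 2: u0 ∈ [0, 8/21)
j=1 picked index 2: u0 ∈ [-1/6, 3/14)
j=2 picked index 3: u0 ∈ [1/21, 4/21)
j=3 picked index 4: u0 ∈ [1/42, 19/42)
j=4 picked index 4: u0 ∈ [-1/7, 2/7)
j=5 picked index 5: u0 ∈ [5/42, 1/6)
intersection: [5/42, 1/6)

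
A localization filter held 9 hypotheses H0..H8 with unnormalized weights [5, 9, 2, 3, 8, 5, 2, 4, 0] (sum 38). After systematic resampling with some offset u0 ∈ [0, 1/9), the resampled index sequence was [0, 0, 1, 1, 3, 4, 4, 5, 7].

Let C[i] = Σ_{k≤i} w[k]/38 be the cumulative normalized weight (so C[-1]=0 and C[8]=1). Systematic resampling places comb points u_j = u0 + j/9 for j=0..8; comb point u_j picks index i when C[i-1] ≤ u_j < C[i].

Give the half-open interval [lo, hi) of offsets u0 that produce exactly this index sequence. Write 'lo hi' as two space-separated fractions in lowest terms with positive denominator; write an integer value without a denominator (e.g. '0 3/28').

1/171 7/342

C = [5/38, 7/19, 8/19, 1/2, 27/38, 16/19, 17/19, 1, 1]
j=0 picked index 0: u0 ∈ [0, 5/38)
j=1 picked index 0: u0 ∈ [-1/9, 7/342)
j=2 picked index 1: u0 ∈ [-31/342, 25/171)
j=3 picked index 1: u0 ∈ [-23/114, 2/57)
j=4 picked index 3: u0 ∈ [-4/171, 1/18)
j=5 picked index 4: u0 ∈ [-1/18, 53/342)
j=6 picked index 4: u0 ∈ [-1/6, 5/114)
j=7 picked index 5: u0 ∈ [-23/342, 11/171)
j=8 picked index 7: u0 ∈ [1/171, 1/9)
intersection: [1/171, 7/342)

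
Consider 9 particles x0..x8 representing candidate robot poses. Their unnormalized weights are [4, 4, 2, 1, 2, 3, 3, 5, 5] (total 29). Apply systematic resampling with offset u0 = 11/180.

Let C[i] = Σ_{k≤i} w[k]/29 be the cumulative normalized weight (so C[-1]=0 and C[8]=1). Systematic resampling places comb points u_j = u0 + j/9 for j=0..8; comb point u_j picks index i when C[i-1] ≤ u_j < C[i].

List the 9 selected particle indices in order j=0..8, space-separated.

C = [4/29, 8/29, 10/29, 11/29, 13/29, 16/29, 19/29, 24/29, 1]
j=0: u_0=11/180 ∈ [0, 4/29) → index 0
j=1: u_1=31/180 ∈ [4/29, 8/29) → index 1
j=2: u_2=17/60 ∈ [8/29, 10/29) → index 2
j=3: u_3=71/180 ∈ [11/29, 13/29) → index 4
j=4: u_4=91/180 ∈ [13/29, 16/29) → index 5
j=5: u_5=37/60 ∈ [16/29, 19/29) → index 6
j=6: u_6=131/180 ∈ [19/29, 24/29) → index 7
j=7: u_7=151/180 ∈ [24/29, 1) → index 8
j=8: u_8=19/20 ∈ [24/29, 1) → index 8

0 1 2 4 5 6 7 8 8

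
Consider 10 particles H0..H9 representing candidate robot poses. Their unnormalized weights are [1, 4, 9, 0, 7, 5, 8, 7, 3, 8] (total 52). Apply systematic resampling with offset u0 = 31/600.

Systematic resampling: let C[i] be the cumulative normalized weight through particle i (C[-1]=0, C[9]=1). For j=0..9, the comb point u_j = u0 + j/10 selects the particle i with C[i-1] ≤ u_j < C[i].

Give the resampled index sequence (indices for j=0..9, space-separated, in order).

1 2 2 4 5 6 6 7 9 9

C = [1/52, 5/52, 7/26, 7/26, 21/52, 1/2, 17/26, 41/52, 11/13, 1]
j=0: u_0=31/600 ∈ [1/52, 5/52) → index 1
j=1: u_1=91/600 ∈ [5/52, 7/26) → index 2
j=2: u_2=151/600 ∈ [5/52, 7/26) → index 2
j=3: u_3=211/600 ∈ [7/26, 21/52) → index 4
j=4: u_4=271/600 ∈ [21/52, 1/2) → index 5
j=5: u_5=331/600 ∈ [1/2, 17/26) → index 6
j=6: u_6=391/600 ∈ [1/2, 17/26) → index 6
j=7: u_7=451/600 ∈ [17/26, 41/52) → index 7
j=8: u_8=511/600 ∈ [11/13, 1) → index 9
j=9: u_9=571/600 ∈ [11/13, 1) → index 9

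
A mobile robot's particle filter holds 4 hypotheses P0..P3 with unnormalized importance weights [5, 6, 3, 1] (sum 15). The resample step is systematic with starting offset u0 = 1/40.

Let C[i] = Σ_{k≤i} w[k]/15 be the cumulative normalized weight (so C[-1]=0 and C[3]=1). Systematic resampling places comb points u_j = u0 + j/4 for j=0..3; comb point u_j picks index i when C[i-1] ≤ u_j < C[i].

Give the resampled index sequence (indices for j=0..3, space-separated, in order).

C = [1/3, 11/15, 14/15, 1]
j=0: u_0=1/40 ∈ [0, 1/3) → index 0
j=1: u_1=11/40 ∈ [0, 1/3) → index 0
j=2: u_2=21/40 ∈ [1/3, 11/15) → index 1
j=3: u_3=31/40 ∈ [11/15, 14/15) → index 2

0 0 1 2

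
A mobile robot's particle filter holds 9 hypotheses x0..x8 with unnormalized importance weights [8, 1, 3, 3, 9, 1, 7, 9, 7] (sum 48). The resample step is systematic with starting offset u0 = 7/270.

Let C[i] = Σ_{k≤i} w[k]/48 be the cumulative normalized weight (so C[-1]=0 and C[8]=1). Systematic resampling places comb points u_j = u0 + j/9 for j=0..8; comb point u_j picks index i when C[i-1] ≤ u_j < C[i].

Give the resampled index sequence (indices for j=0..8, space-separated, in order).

C = [1/6, 3/16, 1/4, 5/16, 1/2, 25/48, 2/3, 41/48, 1]
j=0: u_0=7/270 ∈ [0, 1/6) → index 0
j=1: u_1=37/270 ∈ [0, 1/6) → index 0
j=2: u_2=67/270 ∈ [3/16, 1/4) → index 2
j=3: u_3=97/270 ∈ [5/16, 1/2) → index 4
j=4: u_4=127/270 ∈ [5/16, 1/2) → index 4
j=5: u_5=157/270 ∈ [25/48, 2/3) → index 6
j=6: u_6=187/270 ∈ [2/3, 41/48) → index 7
j=7: u_7=217/270 ∈ [2/3, 41/48) → index 7
j=8: u_8=247/270 ∈ [41/48, 1) → index 8

0 0 2 4 4 6 7 7 8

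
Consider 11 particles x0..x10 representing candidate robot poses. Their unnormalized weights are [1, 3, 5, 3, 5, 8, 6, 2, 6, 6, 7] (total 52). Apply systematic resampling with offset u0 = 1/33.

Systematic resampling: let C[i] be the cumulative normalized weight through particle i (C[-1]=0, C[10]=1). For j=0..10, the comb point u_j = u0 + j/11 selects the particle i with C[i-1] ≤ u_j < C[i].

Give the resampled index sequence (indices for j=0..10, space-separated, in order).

1 2 3 4 5 6 6 8 9 9 10

C = [1/52, 1/13, 9/52, 3/13, 17/52, 25/52, 31/52, 33/52, 3/4, 45/52, 1]
j=0: u_0=1/33 ∈ [1/52, 1/13) → index 1
j=1: u_1=4/33 ∈ [1/13, 9/52) → index 2
j=2: u_2=7/33 ∈ [9/52, 3/13) → index 3
j=3: u_3=10/33 ∈ [3/13, 17/52) → index 4
j=4: u_4=13/33 ∈ [17/52, 25/52) → index 5
j=5: u_5=16/33 ∈ [25/52, 31/52) → index 6
j=6: u_6=19/33 ∈ [25/52, 31/52) → index 6
j=7: u_7=2/3 ∈ [33/52, 3/4) → index 8
j=8: u_8=25/33 ∈ [3/4, 45/52) → index 9
j=9: u_9=28/33 ∈ [3/4, 45/52) → index 9
j=10: u_10=31/33 ∈ [45/52, 1) → index 10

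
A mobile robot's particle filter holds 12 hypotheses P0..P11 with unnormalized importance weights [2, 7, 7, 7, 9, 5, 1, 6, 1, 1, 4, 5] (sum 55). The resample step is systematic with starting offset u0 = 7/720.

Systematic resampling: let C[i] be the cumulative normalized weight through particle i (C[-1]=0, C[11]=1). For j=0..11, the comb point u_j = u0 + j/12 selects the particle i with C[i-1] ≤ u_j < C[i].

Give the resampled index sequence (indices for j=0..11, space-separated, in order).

C = [2/55, 9/55, 16/55, 23/55, 32/55, 37/55, 38/55, 4/5, 9/11, 46/55, 10/11, 1]
j=0: u_0=7/720 ∈ [0, 2/55) → index 0
j=1: u_1=67/720 ∈ [2/55, 9/55) → index 1
j=2: u_2=127/720 ∈ [9/55, 16/55) → index 2
j=3: u_3=187/720 ∈ [9/55, 16/55) → index 2
j=4: u_4=247/720 ∈ [16/55, 23/55) → index 3
j=5: u_5=307/720 ∈ [23/55, 32/55) → index 4
j=6: u_6=367/720 ∈ [23/55, 32/55) → index 4
j=7: u_7=427/720 ∈ [32/55, 37/55) → index 5
j=8: u_8=487/720 ∈ [37/55, 38/55) → index 6
j=9: u_9=547/720 ∈ [38/55, 4/5) → index 7
j=10: u_10=607/720 ∈ [46/55, 10/11) → index 10
j=11: u_11=667/720 ∈ [10/11, 1) → index 11

0 1 2 2 3 4 4 5 6 7 10 11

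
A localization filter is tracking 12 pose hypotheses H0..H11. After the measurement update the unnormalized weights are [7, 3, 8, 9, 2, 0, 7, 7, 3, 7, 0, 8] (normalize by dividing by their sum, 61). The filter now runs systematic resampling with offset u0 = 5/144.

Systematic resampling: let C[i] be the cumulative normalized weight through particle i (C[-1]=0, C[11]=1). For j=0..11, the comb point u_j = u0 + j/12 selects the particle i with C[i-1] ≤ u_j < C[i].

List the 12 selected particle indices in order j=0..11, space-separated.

C = [7/61, 10/61, 18/61, 27/61, 29/61, 29/61, 36/61, 43/61, 46/61, 53/61, 53/61, 1]
j=0: u_0=5/144 ∈ [0, 7/61) → index 0
j=1: u_1=17/144 ∈ [7/61, 10/61) → index 1
j=2: u_2=29/144 ∈ [10/61, 18/61) → index 2
j=3: u_3=41/144 ∈ [10/61, 18/61) → index 2
j=4: u_4=53/144 ∈ [18/61, 27/61) → index 3
j=5: u_5=65/144 ∈ [27/61, 29/61) → index 4
j=6: u_6=77/144 ∈ [29/61, 36/61) → index 6
j=7: u_7=89/144 ∈ [36/61, 43/61) → index 7
j=8: u_8=101/144 ∈ [36/61, 43/61) → index 7
j=9: u_9=113/144 ∈ [46/61, 53/61) → index 9
j=10: u_10=125/144 ∈ [46/61, 53/61) → index 9
j=11: u_11=137/144 ∈ [53/61, 1) → index 11

0 1 2 2 3 4 6 7 7 9 9 11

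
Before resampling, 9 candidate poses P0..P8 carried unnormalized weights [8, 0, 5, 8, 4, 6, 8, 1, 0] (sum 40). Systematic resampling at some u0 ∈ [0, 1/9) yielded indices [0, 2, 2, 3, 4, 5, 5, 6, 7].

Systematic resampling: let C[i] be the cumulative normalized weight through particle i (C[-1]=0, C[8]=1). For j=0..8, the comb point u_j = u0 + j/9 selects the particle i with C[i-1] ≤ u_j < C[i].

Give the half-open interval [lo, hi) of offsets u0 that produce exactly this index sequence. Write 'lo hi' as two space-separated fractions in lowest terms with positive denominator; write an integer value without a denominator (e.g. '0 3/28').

C = [1/5, 1/5, 13/40, 21/40, 5/8, 31/40, 39/40, 1, 1]
j=0 picked index 0: u0 ∈ [0, 1/5)
j=1 picked index 2: u0 ∈ [4/45, 77/360)
j=2 picked index 2: u0 ∈ [-1/45, 37/360)
j=3 picked index 3: u0 ∈ [-1/120, 23/120)
j=4 picked index 4: u0 ∈ [29/360, 13/72)
j=5 picked index 5: u0 ∈ [5/72, 79/360)
j=6 picked index 5: u0 ∈ [-1/24, 13/120)
j=7 picked index 6: u0 ∈ [-1/360, 71/360)
j=8 picked index 7: u0 ∈ [31/360, 1/9)
intersection: [4/45, 37/360)

4/45 37/360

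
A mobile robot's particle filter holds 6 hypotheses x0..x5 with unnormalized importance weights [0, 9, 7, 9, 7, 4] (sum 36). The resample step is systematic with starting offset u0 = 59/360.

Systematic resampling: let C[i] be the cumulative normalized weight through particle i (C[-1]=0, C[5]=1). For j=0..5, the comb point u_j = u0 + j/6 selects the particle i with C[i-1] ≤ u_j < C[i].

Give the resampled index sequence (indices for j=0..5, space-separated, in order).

C = [0, 1/4, 4/9, 25/36, 8/9, 1]
j=0: u_0=59/360 ∈ [0, 1/4) → index 1
j=1: u_1=119/360 ∈ [1/4, 4/9) → index 2
j=2: u_2=179/360 ∈ [4/9, 25/36) → index 3
j=3: u_3=239/360 ∈ [4/9, 25/36) → index 3
j=4: u_4=299/360 ∈ [25/36, 8/9) → index 4
j=5: u_5=359/360 ∈ [8/9, 1) → index 5

1 2 3 3 4 5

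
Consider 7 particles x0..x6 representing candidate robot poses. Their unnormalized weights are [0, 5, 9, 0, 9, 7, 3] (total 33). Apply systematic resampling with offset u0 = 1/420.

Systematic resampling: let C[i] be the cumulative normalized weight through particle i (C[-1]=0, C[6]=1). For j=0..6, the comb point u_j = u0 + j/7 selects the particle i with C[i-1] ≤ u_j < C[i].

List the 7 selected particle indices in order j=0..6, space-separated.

C = [0, 5/33, 14/33, 14/33, 23/33, 10/11, 1]
j=0: u_0=1/420 ∈ [0, 5/33) → index 1
j=1: u_1=61/420 ∈ [0, 5/33) → index 1
j=2: u_2=121/420 ∈ [5/33, 14/33) → index 2
j=3: u_3=181/420 ∈ [14/33, 23/33) → index 4
j=4: u_4=241/420 ∈ [14/33, 23/33) → index 4
j=5: u_5=43/60 ∈ [23/33, 10/11) → index 5
j=6: u_6=361/420 ∈ [23/33, 10/11) → index 5

1 1 2 4 4 5 5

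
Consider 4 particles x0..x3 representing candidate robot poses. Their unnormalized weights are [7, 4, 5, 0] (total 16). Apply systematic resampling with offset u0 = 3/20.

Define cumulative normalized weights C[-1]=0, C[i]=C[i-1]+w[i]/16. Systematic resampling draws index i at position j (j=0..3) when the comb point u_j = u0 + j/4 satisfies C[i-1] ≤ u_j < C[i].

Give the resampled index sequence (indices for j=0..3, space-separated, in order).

0 0 1 2

C = [7/16, 11/16, 1, 1]
j=0: u_0=3/20 ∈ [0, 7/16) → index 0
j=1: u_1=2/5 ∈ [0, 7/16) → index 0
j=2: u_2=13/20 ∈ [7/16, 11/16) → index 1
j=3: u_3=9/10 ∈ [11/16, 1) → index 2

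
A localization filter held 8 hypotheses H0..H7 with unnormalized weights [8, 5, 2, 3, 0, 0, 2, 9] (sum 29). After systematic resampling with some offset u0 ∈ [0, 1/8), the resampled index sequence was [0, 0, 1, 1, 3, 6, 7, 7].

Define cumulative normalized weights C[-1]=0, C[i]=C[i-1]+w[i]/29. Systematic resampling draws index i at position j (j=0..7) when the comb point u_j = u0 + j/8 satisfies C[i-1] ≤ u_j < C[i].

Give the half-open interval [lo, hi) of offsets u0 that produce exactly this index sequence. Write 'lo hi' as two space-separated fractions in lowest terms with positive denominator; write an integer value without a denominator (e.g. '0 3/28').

3/116 15/232

C = [8/29, 13/29, 15/29, 18/29, 18/29, 18/29, 20/29, 1]
j=0 picked index 0: u0 ∈ [0, 8/29)
j=1 picked index 0: u0 ∈ [-1/8, 35/232)
j=2 picked index 1: u0 ∈ [3/116, 23/116)
j=3 picked index 1: u0 ∈ [-23/232, 17/232)
j=4 picked index 3: u0 ∈ [1/58, 7/58)
j=5 picked index 6: u0 ∈ [-1/232, 15/232)
j=6 picked index 7: u0 ∈ [-7/116, 1/4)
j=7 picked index 7: u0 ∈ [-43/232, 1/8)
intersection: [3/116, 15/232)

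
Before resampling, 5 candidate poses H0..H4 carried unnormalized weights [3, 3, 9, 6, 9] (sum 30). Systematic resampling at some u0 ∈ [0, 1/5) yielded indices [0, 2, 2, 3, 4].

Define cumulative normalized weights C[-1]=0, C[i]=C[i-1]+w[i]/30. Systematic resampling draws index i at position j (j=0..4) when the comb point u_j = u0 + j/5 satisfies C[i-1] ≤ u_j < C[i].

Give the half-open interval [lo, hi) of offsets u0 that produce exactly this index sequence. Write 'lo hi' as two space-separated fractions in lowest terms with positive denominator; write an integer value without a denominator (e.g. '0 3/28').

C = [1/10, 1/5, 1/2, 7/10, 1]
j=0 picked index 0: u0 ∈ [0, 1/10)
j=1 picked index 2: u0 ∈ [0, 3/10)
j=2 picked index 2: u0 ∈ [-1/5, 1/10)
j=3 picked index 3: u0 ∈ [-1/10, 1/10)
j=4 picked index 4: u0 ∈ [-1/10, 1/5)
intersection: [0, 1/10)

0 1/10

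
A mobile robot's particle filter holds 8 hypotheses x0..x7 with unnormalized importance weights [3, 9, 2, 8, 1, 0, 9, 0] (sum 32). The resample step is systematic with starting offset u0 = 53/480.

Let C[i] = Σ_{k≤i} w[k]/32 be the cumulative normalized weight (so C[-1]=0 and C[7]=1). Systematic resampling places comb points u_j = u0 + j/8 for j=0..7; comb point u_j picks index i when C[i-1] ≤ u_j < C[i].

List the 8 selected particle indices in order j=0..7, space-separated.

C = [3/32, 3/8, 7/16, 11/16, 23/32, 23/32, 1, 1]
j=0: u_0=53/480 ∈ [3/32, 3/8) → index 1
j=1: u_1=113/480 ∈ [3/32, 3/8) → index 1
j=2: u_2=173/480 ∈ [3/32, 3/8) → index 1
j=3: u_3=233/480 ∈ [7/16, 11/16) → index 3
j=4: u_4=293/480 ∈ [7/16, 11/16) → index 3
j=5: u_5=353/480 ∈ [23/32, 1) → index 6
j=6: u_6=413/480 ∈ [23/32, 1) → index 6
j=7: u_7=473/480 ∈ [23/32, 1) → index 6

1 1 1 3 3 6 6 6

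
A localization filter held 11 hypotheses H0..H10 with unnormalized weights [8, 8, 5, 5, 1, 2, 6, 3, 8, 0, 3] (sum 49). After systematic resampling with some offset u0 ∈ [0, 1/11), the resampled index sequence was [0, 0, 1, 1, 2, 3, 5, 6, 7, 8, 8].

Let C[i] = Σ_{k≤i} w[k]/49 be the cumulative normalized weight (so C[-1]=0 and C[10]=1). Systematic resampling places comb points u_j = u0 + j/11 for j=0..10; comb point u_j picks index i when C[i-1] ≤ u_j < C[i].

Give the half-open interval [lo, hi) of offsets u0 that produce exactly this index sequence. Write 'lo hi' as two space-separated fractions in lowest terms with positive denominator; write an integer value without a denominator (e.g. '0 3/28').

C = [8/49, 16/49, 3/7, 26/49, 27/49, 29/49, 5/7, 38/49, 46/49, 46/49, 1]
j=0 picked index 0: u0 ∈ [0, 8/49)
j=1 picked index 0: u0 ∈ [-1/11, 39/539)
j=2 picked index 1: u0 ∈ [-10/539, 78/539)
j=3 picked index 1: u0 ∈ [-59/539, 29/539)
j=4 picked index 2: u0 ∈ [-20/539, 5/77)
j=5 picked index 3: u0 ∈ [-2/77, 41/539)
j=6 picked index 5: u0 ∈ [3/539, 25/539)
j=7 picked index 6: u0 ∈ [-24/539, 6/77)
j=8 picked index 7: u0 ∈ [-1/77, 26/539)
j=9 picked index 8: u0 ∈ [-23/539, 65/539)
j=10 picked index 8: u0 ∈ [-72/539, 16/539)
intersection: [3/539, 16/539)

3/539 16/539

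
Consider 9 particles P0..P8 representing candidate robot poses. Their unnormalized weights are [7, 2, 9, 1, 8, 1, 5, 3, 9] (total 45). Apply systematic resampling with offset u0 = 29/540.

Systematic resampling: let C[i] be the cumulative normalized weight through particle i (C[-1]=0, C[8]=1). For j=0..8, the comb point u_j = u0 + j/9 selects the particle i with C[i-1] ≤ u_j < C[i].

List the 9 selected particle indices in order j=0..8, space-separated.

C = [7/45, 1/5, 2/5, 19/45, 3/5, 28/45, 11/15, 4/5, 1]
j=0: u_0=29/540 ∈ [0, 7/45) → index 0
j=1: u_1=89/540 ∈ [7/45, 1/5) → index 1
j=2: u_2=149/540 ∈ [1/5, 2/5) → index 2
j=3: u_3=209/540 ∈ [1/5, 2/5) → index 2
j=4: u_4=269/540 ∈ [19/45, 3/5) → index 4
j=5: u_5=329/540 ∈ [3/5, 28/45) → index 5
j=6: u_6=389/540 ∈ [28/45, 11/15) → index 6
j=7: u_7=449/540 ∈ [4/5, 1) → index 8
j=8: u_8=509/540 ∈ [4/5, 1) → index 8

0 1 2 2 4 5 6 8 8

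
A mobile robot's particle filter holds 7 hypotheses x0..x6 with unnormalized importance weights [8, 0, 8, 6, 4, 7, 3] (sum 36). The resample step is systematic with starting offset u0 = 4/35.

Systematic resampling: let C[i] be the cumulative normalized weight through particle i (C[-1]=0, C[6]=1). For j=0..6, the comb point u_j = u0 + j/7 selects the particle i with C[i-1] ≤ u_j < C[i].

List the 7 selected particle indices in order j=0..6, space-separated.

0 2 2 3 4 5 6

C = [2/9, 2/9, 4/9, 11/18, 13/18, 11/12, 1]
j=0: u_0=4/35 ∈ [0, 2/9) → index 0
j=1: u_1=9/35 ∈ [2/9, 4/9) → index 2
j=2: u_2=2/5 ∈ [2/9, 4/9) → index 2
j=3: u_3=19/35 ∈ [4/9, 11/18) → index 3
j=4: u_4=24/35 ∈ [11/18, 13/18) → index 4
j=5: u_5=29/35 ∈ [13/18, 11/12) → index 5
j=6: u_6=34/35 ∈ [11/12, 1) → index 6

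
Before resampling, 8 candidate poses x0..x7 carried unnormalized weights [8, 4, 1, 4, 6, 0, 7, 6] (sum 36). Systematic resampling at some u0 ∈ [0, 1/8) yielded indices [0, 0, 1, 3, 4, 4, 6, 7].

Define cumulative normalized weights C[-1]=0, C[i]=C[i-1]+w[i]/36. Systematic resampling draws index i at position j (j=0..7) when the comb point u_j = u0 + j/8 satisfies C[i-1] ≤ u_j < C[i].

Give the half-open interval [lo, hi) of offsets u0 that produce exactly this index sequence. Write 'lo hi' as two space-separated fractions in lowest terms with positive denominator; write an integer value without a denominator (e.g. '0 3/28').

0 1/72

C = [2/9, 1/3, 13/36, 17/36, 23/36, 23/36, 5/6, 1]
j=0 picked index 0: u0 ∈ [0, 2/9)
j=1 picked index 0: u0 ∈ [-1/8, 7/72)
j=2 picked index 1: u0 ∈ [-1/36, 1/12)
j=3 picked index 3: u0 ∈ [-1/72, 7/72)
j=4 picked index 4: u0 ∈ [-1/36, 5/36)
j=5 picked index 4: u0 ∈ [-11/72, 1/72)
j=6 picked index 6: u0 ∈ [-1/9, 1/12)
j=7 picked index 7: u0 ∈ [-1/24, 1/8)
intersection: [0, 1/72)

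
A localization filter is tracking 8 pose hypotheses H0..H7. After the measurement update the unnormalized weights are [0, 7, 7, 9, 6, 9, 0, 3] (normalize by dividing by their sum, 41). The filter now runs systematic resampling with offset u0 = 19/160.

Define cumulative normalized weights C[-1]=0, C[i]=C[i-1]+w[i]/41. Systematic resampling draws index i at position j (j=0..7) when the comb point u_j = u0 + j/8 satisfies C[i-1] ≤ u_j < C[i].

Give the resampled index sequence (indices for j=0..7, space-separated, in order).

C = [0, 7/41, 14/41, 23/41, 29/41, 38/41, 38/41, 1]
j=0: u_0=19/160 ∈ [0, 7/41) → index 1
j=1: u_1=39/160 ∈ [7/41, 14/41) → index 2
j=2: u_2=59/160 ∈ [14/41, 23/41) → index 3
j=3: u_3=79/160 ∈ [14/41, 23/41) → index 3
j=4: u_4=99/160 ∈ [23/41, 29/41) → index 4
j=5: u_5=119/160 ∈ [29/41, 38/41) → index 5
j=6: u_6=139/160 ∈ [29/41, 38/41) → index 5
j=7: u_7=159/160 ∈ [38/41, 1) → index 7

1 2 3 3 4 5 5 7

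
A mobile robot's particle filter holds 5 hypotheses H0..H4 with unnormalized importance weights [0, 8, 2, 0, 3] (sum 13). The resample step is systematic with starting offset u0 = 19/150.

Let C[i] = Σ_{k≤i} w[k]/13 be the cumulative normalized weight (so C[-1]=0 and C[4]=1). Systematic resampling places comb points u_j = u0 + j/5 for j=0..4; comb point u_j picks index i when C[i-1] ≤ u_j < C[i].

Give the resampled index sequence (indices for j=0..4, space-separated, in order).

C = [0, 8/13, 10/13, 10/13, 1]
j=0: u_0=19/150 ∈ [0, 8/13) → index 1
j=1: u_1=49/150 ∈ [0, 8/13) → index 1
j=2: u_2=79/150 ∈ [0, 8/13) → index 1
j=3: u_3=109/150 ∈ [8/13, 10/13) → index 2
j=4: u_4=139/150 ∈ [10/13, 1) → index 4

1 1 1 2 4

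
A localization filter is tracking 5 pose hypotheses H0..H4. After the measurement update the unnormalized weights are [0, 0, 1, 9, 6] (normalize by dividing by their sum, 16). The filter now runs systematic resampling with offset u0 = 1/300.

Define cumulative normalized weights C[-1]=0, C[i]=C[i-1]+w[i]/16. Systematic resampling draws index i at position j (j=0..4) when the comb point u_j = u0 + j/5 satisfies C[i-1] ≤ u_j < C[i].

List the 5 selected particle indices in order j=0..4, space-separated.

C = [0, 0, 1/16, 5/8, 1]
j=0: u_0=1/300 ∈ [0, 1/16) → index 2
j=1: u_1=61/300 ∈ [1/16, 5/8) → index 3
j=2: u_2=121/300 ∈ [1/16, 5/8) → index 3
j=3: u_3=181/300 ∈ [1/16, 5/8) → index 3
j=4: u_4=241/300 ∈ [5/8, 1) → index 4

2 3 3 3 4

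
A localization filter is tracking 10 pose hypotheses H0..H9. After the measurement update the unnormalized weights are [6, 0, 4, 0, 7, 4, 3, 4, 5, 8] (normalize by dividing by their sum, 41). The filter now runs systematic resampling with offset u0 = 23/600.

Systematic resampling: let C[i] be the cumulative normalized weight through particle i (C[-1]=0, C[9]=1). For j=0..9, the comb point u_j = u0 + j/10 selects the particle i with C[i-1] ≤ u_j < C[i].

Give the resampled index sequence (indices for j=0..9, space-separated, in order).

0 0 2 4 5 6 7 8 9 9

C = [6/41, 6/41, 10/41, 10/41, 17/41, 21/41, 24/41, 28/41, 33/41, 1]
j=0: u_0=23/600 ∈ [0, 6/41) → index 0
j=1: u_1=83/600 ∈ [0, 6/41) → index 0
j=2: u_2=143/600 ∈ [6/41, 10/41) → index 2
j=3: u_3=203/600 ∈ [10/41, 17/41) → index 4
j=4: u_4=263/600 ∈ [17/41, 21/41) → index 5
j=5: u_5=323/600 ∈ [21/41, 24/41) → index 6
j=6: u_6=383/600 ∈ [24/41, 28/41) → index 7
j=7: u_7=443/600 ∈ [28/41, 33/41) → index 8
j=8: u_8=503/600 ∈ [33/41, 1) → index 9
j=9: u_9=563/600 ∈ [33/41, 1) → index 9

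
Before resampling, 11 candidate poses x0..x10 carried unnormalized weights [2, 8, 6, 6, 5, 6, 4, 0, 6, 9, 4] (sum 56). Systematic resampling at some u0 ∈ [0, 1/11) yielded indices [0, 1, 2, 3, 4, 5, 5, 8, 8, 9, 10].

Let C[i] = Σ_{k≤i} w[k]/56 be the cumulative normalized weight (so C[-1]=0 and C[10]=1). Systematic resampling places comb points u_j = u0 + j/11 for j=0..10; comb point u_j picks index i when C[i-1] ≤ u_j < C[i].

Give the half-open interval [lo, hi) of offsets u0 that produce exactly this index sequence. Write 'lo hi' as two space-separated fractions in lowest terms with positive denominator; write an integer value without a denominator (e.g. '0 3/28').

C = [1/28, 5/28, 2/7, 11/28, 27/56, 33/56, 37/56, 37/56, 43/56, 13/14, 1]
j=0 picked index 0: u0 ∈ [0, 1/28)
j=1 picked index 1: u0 ∈ [-17/308, 27/308)
j=2 picked index 2: u0 ∈ [-1/308, 8/77)
j=3 picked index 3: u0 ∈ [1/77, 37/308)
j=4 picked index 4: u0 ∈ [9/308, 73/616)
j=5 picked index 5: u0 ∈ [17/616, 83/616)
j=6 picked index 5: u0 ∈ [-39/616, 27/616)
j=7 picked index 8: u0 ∈ [15/616, 81/616)
j=8 picked index 8: u0 ∈ [-41/616, 25/616)
j=9 picked index 9: u0 ∈ [-31/616, 17/154)
j=10 picked index 10: u0 ∈ [3/154, 1/11)
intersection: [9/308, 1/28)

9/308 1/28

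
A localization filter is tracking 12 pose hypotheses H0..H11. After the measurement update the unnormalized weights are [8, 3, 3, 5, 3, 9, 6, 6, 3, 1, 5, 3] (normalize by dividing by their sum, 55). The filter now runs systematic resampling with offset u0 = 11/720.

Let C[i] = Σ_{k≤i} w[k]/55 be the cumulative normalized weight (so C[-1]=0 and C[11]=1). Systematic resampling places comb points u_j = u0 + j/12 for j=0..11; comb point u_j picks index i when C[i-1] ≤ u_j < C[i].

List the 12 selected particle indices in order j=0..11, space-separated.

0 0 1 3 4 5 5 6 7 7 9 10

C = [8/55, 1/5, 14/55, 19/55, 2/5, 31/55, 37/55, 43/55, 46/55, 47/55, 52/55, 1]
j=0: u_0=11/720 ∈ [0, 8/55) → index 0
j=1: u_1=71/720 ∈ [0, 8/55) → index 0
j=2: u_2=131/720 ∈ [8/55, 1/5) → index 1
j=3: u_3=191/720 ∈ [14/55, 19/55) → index 3
j=4: u_4=251/720 ∈ [19/55, 2/5) → index 4
j=5: u_5=311/720 ∈ [2/5, 31/55) → index 5
j=6: u_6=371/720 ∈ [2/5, 31/55) → index 5
j=7: u_7=431/720 ∈ [31/55, 37/55) → index 6
j=8: u_8=491/720 ∈ [37/55, 43/55) → index 7
j=9: u_9=551/720 ∈ [37/55, 43/55) → index 7
j=10: u_10=611/720 ∈ [46/55, 47/55) → index 9
j=11: u_11=671/720 ∈ [47/55, 52/55) → index 10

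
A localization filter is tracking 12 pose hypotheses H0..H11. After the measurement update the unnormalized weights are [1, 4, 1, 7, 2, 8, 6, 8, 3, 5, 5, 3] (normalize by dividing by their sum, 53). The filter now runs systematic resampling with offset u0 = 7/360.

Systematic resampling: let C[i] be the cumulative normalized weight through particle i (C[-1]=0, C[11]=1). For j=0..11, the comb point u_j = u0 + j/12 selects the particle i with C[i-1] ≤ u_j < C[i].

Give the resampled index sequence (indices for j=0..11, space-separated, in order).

1 2 3 4 5 6 6 7 7 9 10 10

C = [1/53, 5/53, 6/53, 13/53, 15/53, 23/53, 29/53, 37/53, 40/53, 45/53, 50/53, 1]
j=0: u_0=7/360 ∈ [1/53, 5/53) → index 1
j=1: u_1=37/360 ∈ [5/53, 6/53) → index 2
j=2: u_2=67/360 ∈ [6/53, 13/53) → index 3
j=3: u_3=97/360 ∈ [13/53, 15/53) → index 4
j=4: u_4=127/360 ∈ [15/53, 23/53) → index 5
j=5: u_5=157/360 ∈ [23/53, 29/53) → index 6
j=6: u_6=187/360 ∈ [23/53, 29/53) → index 6
j=7: u_7=217/360 ∈ [29/53, 37/53) → index 7
j=8: u_8=247/360 ∈ [29/53, 37/53) → index 7
j=9: u_9=277/360 ∈ [40/53, 45/53) → index 9
j=10: u_10=307/360 ∈ [45/53, 50/53) → index 10
j=11: u_11=337/360 ∈ [45/53, 50/53) → index 10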